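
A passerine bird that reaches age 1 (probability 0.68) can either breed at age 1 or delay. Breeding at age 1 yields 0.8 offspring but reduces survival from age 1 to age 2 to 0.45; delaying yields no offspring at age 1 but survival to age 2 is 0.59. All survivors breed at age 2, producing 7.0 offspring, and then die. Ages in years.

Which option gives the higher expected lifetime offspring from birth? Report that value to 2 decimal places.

breed at age 1: R₀ = 0.68 × (0.8 + 0.45 × 7.0) = 0.68 × 3.9500 = 2.6860
delay to age 2: R₀ = 0.68 × (0.59 × 7.0) = 0.68 × 4.1300 = 2.8084
Higher: delay to age 2 (2.8084).

2.81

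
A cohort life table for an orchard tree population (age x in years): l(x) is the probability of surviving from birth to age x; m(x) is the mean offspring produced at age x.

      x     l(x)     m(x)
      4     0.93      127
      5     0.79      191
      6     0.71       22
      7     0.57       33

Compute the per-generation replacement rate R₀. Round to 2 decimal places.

R₀ = Σ l(x) m(x):
  age 4: 0.93 × 127 = 118.1100
  age 5: 0.79 × 191 = 150.8900
  age 6: 0.71 × 22 = 15.6200
  age 7: 0.57 × 33 = 18.8100
R₀ = 118.1100 + 150.8900 + 15.6200 + 18.8100 = 303.4300

303.43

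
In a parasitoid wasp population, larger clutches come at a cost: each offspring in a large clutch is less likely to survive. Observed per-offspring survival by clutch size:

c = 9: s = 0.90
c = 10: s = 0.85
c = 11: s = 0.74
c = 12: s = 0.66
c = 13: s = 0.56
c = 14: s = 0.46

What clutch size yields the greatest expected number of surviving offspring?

10

Expected surviving offspring = c × s(c):
  c=9: 9 × 0.90 = 8.100
  c=10: 10 × 0.85 = 8.500
  c=11: 11 × 0.74 = 8.140
  c=12: 12 × 0.66 = 7.920
  c=13: 13 × 0.56 = 7.280
  c=14: 14 × 0.46 = 6.440
Maximum at c = 10 (8.500 surviving offspring).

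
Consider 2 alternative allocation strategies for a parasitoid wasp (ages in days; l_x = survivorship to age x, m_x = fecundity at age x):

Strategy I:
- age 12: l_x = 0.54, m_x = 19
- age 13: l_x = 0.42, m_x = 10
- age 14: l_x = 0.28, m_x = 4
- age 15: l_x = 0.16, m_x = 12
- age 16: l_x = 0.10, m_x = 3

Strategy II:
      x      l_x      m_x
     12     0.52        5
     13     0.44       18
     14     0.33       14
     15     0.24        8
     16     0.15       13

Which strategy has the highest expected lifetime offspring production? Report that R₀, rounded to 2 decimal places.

Strategy I: R₀ = 0.54×19 + 0.42×10 + 0.28×4 + 0.16×12 + 0.10×3 = 17.8000
Strategy II: R₀ = 0.52×5 + 0.44×18 + 0.33×14 + 0.24×8 + 0.15×13 = 19.0100
Highest R₀: strategy II with 19.0100.

19.01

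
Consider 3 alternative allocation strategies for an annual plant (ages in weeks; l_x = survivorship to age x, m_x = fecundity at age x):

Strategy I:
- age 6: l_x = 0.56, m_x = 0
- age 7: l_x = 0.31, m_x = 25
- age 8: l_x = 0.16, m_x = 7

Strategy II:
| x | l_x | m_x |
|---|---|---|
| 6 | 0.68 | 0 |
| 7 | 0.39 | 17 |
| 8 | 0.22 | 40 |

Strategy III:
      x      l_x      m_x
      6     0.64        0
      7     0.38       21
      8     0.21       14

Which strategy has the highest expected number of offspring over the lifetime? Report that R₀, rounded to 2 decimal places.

15.43

Strategy I: R₀ = 0.56×0 + 0.31×25 + 0.16×7 = 8.8700
Strategy II: R₀ = 0.68×0 + 0.39×17 + 0.22×40 = 15.4300
Strategy III: R₀ = 0.64×0 + 0.38×21 + 0.21×14 = 10.9200
Highest R₀: strategy II with 15.4300.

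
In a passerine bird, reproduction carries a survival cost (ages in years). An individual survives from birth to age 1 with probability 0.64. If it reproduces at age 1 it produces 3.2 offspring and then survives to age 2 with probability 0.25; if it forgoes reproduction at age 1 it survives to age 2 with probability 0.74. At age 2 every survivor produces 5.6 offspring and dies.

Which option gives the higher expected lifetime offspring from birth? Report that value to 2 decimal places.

breed at age 1: R₀ = 0.64 × (3.2 + 0.25 × 5.6) = 0.64 × 4.6000 = 2.9440
delay to age 2: R₀ = 0.64 × (0.74 × 5.6) = 0.64 × 4.1440 = 2.6522
Higher: breed at age 1 (2.9440).

2.94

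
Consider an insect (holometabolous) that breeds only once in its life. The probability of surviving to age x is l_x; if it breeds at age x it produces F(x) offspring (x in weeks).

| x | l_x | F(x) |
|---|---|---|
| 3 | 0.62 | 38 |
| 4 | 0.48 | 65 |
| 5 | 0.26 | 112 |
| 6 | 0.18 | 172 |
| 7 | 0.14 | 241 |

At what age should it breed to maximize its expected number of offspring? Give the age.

7

Expected offspring if breeding at age x = l_x × F(x):
  age 3: 0.62 × 38 = 23.560
  age 4: 0.48 × 65 = 31.200
  age 5: 0.26 × 112 = 29.120
  age 6: 0.18 × 172 = 30.960
  age 7: 0.14 × 241 = 33.740
Maximum at age 7 (33.740).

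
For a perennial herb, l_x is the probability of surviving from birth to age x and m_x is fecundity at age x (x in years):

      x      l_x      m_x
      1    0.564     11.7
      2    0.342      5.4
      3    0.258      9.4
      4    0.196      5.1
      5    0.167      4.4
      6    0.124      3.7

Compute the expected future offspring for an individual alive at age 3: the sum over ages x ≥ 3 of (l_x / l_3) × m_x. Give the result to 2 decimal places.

l_3 = 0.258. Conditional survival from age 3 to x is l_x / l_3.
  x=3: (0.258/0.258) × 9.4 = 9.4000
  x=4: (0.196/0.258) × 5.1 = 3.8744
  x=5: (0.167/0.258) × 4.4 = 2.8481
  x=6: (0.124/0.258) × 3.7 = 1.7783
Sum = 9.4000 + 3.8744 + 2.8481 + 1.7783 = 17.9008

17.90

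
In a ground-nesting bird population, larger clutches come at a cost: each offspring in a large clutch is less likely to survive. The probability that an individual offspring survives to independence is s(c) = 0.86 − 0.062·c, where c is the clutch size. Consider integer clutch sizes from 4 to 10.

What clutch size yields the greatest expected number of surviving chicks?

7

Expected surviving chicks = c × s(c):
  c=4: 4 × 0.612 = 2.448
  c=5: 5 × 0.550 = 2.750
  c=6: 6 × 0.488 = 2.928
  c=7: 7 × 0.426 = 2.982
  c=8: 8 × 0.364 = 2.912
  c=9: 9 × 0.302 = 2.718
  c=10: 10 × 0.240 = 2.400
Maximum at c = 7 (2.982 surviving chicks).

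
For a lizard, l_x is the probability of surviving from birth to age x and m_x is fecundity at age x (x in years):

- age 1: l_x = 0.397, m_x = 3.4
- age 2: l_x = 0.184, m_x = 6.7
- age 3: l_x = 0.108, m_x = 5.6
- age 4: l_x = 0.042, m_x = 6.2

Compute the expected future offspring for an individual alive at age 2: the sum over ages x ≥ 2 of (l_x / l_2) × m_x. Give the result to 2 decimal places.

11.40

l_2 = 0.184. Conditional survival from age 2 to x is l_x / l_2.
  x=2: (0.184/0.184) × 6.7 = 6.7000
  x=3: (0.108/0.184) × 5.6 = 3.2870
  x=4: (0.042/0.184) × 6.2 = 1.4152
Sum = 6.7000 + 3.2870 + 1.4152 = 11.4022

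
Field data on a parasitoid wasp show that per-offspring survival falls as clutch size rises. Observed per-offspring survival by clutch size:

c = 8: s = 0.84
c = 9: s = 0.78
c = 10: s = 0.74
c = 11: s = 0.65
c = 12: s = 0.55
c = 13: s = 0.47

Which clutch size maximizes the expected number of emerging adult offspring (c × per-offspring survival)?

Expected emerging adult offspring = c × s(c):
  c=8: 8 × 0.84 = 6.720
  c=9: 9 × 0.78 = 7.020
  c=10: 10 × 0.74 = 7.400
  c=11: 11 × 0.65 = 7.150
  c=12: 12 × 0.55 = 6.600
  c=13: 13 × 0.47 = 6.110
Maximum at c = 10 (7.400 emerging adult offspring).

10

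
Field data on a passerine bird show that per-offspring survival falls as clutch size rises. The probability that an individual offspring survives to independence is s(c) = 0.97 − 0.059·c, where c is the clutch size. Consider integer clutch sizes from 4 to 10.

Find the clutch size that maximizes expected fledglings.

8

Expected fledglings = c × s(c):
  c=4: 4 × 0.734 = 2.936
  c=5: 5 × 0.675 = 3.375
  c=6: 6 × 0.616 = 3.696
  c=7: 7 × 0.557 = 3.899
  c=8: 8 × 0.498 = 3.984
  c=9: 9 × 0.439 = 3.951
  c=10: 10 × 0.380 = 3.800
Maximum at c = 8 (3.984 fledglings).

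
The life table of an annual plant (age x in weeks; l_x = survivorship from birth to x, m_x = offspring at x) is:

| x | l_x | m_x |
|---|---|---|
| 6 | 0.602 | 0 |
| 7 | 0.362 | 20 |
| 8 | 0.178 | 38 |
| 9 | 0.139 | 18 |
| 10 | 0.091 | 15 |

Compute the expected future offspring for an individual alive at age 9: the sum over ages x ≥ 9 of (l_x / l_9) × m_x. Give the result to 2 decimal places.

27.82

l_9 = 0.139. Conditional survival from age 9 to x is l_x / l_9.
  x=9: (0.139/0.139) × 18 = 18.0000
  x=10: (0.091/0.139) × 15 = 9.8201
Sum = 18.0000 + 9.8201 = 27.8201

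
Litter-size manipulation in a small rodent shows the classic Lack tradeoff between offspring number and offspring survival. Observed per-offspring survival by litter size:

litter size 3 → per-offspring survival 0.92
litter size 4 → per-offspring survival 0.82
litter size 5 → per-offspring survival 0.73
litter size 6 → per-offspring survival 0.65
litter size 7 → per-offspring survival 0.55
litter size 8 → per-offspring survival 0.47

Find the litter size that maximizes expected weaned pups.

Expected weaned pups = c × s(c):
  c=3: 3 × 0.92 = 2.760
  c=4: 4 × 0.82 = 3.280
  c=5: 5 × 0.73 = 3.650
  c=6: 6 × 0.65 = 3.900
  c=7: 7 × 0.55 = 3.850
  c=8: 8 × 0.47 = 3.760
Maximum at c = 6 (3.900 weaned pups).

6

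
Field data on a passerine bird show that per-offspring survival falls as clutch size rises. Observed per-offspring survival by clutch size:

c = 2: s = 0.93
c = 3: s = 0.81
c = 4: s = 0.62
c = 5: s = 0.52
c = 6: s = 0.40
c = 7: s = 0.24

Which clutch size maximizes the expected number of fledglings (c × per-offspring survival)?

5

Expected fledglings = c × s(c):
  c=2: 2 × 0.93 = 1.860
  c=3: 3 × 0.81 = 2.430
  c=4: 4 × 0.62 = 2.480
  c=5: 5 × 0.52 = 2.600
  c=6: 6 × 0.40 = 2.400
  c=7: 7 × 0.24 = 1.680
Maximum at c = 5 (2.600 fledglings).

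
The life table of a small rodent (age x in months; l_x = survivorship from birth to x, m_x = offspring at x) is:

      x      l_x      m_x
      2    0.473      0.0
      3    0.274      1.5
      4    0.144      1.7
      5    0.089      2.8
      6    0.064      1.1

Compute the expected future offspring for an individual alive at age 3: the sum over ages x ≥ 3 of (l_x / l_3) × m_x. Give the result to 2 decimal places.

3.56

l_3 = 0.274. Conditional survival from age 3 to x is l_x / l_3.
  x=3: (0.274/0.274) × 1.5 = 1.5000
  x=4: (0.144/0.274) × 1.7 = 0.8934
  x=5: (0.089/0.274) × 2.8 = 0.9095
  x=6: (0.064/0.274) × 1.1 = 0.2569
Sum = 1.5000 + 0.8934 + 0.9095 + 0.2569 = 3.5599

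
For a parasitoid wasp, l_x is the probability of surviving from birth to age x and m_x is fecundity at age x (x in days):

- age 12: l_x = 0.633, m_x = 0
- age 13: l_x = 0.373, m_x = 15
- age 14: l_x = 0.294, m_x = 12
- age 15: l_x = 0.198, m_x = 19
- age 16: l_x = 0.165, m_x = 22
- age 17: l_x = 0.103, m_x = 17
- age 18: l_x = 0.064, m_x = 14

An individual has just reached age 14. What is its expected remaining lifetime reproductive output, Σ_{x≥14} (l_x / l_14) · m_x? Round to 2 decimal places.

l_14 = 0.294. Conditional survival from age 14 to x is l_x / l_14.
  x=14: (0.294/0.294) × 12 = 12.0000
  x=15: (0.198/0.294) × 19 = 12.7959
  x=16: (0.165/0.294) × 22 = 12.3469
  x=17: (0.103/0.294) × 17 = 5.9558
  x=18: (0.064/0.294) × 14 = 3.0476
Sum = 12.0000 + 12.7959 + 12.3469 + 5.9558 + 3.0476 = 46.1463

46.15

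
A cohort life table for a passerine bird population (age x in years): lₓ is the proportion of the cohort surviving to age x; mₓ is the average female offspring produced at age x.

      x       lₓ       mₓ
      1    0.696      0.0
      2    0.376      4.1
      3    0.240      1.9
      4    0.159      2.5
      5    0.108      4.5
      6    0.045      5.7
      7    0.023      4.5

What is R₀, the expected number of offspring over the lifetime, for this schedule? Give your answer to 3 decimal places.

R₀ = Σ lₓ mₓ:
  age 1: 0.696 × 0.0 = 0.0000
  age 2: 0.376 × 4.1 = 1.5416
  age 3: 0.240 × 1.9 = 0.4560
  age 4: 0.159 × 2.5 = 0.3975
  age 5: 0.108 × 4.5 = 0.4860
  age 6: 0.045 × 5.7 = 0.2565
  age 7: 0.023 × 4.5 = 0.1035
R₀ = 0.0000 + 1.5416 + 0.4560 + 0.3975 + 0.4860 + 0.2565 + 0.1035 = 3.2411

3.241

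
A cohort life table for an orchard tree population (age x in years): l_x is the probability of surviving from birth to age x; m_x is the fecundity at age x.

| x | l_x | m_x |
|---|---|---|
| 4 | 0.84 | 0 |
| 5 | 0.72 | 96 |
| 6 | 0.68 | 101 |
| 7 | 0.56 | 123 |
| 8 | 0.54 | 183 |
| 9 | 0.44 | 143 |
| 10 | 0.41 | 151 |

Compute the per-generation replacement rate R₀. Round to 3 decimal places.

R₀ = Σ l_x m_x:
  age 4: 0.84 × 0 = 0.0000
  age 5: 0.72 × 96 = 69.1200
  age 6: 0.68 × 101 = 68.6800
  age 7: 0.56 × 123 = 68.8800
  age 8: 0.54 × 183 = 98.8200
  age 9: 0.44 × 143 = 62.9200
  age 10: 0.41 × 151 = 61.9100
R₀ = 0.0000 + 69.1200 + 68.6800 + 68.8800 + 98.8200 + 62.9200 + 61.9100 = 430.3300

430.330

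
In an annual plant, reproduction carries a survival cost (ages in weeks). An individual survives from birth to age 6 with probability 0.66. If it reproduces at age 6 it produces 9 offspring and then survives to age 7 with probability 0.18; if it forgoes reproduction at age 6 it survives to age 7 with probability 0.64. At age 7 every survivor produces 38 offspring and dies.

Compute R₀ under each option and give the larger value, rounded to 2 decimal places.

16.05

breed at age 6: R₀ = 0.66 × (9 + 0.18 × 38) = 0.66 × 15.8400 = 10.4544
delay to age 7: R₀ = 0.66 × (0.64 × 38) = 0.66 × 24.3200 = 16.0512
Higher: delay to age 7 (16.0512).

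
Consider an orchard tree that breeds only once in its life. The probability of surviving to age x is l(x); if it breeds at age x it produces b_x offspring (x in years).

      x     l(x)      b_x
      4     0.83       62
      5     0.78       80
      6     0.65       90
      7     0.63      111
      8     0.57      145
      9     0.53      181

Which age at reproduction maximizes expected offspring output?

9

Expected offspring if breeding at age x = l(x) × b_x:
  age 4: 0.83 × 62 = 51.460
  age 5: 0.78 × 80 = 62.400
  age 6: 0.65 × 90 = 58.500
  age 7: 0.63 × 111 = 69.930
  age 8: 0.57 × 145 = 82.650
  age 9: 0.53 × 181 = 95.930
Maximum at age 9 (95.930).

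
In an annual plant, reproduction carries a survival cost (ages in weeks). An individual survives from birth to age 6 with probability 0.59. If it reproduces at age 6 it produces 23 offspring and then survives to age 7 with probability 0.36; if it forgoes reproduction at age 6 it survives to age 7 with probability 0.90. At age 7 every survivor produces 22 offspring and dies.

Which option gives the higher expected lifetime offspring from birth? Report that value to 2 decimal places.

18.24

breed at age 6: R₀ = 0.59 × (23 + 0.36 × 22) = 0.59 × 30.9200 = 18.2428
delay to age 7: R₀ = 0.59 × (0.90 × 22) = 0.59 × 19.8000 = 11.6820
Higher: breed at age 6 (18.2428).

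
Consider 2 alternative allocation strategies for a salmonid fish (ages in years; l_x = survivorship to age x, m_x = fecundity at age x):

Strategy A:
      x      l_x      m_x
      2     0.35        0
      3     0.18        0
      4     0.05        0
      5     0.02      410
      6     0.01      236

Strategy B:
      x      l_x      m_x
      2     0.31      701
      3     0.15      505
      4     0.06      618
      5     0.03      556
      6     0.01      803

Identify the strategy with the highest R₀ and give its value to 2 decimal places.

354.85

Strategy A: R₀ = 0.35×0 + 0.18×0 + 0.05×0 + 0.02×410 + 0.01×236 = 10.5600
Strategy B: R₀ = 0.31×701 + 0.15×505 + 0.06×618 + 0.03×556 + 0.01×803 = 354.8500
Highest R₀: strategy B with 354.8500.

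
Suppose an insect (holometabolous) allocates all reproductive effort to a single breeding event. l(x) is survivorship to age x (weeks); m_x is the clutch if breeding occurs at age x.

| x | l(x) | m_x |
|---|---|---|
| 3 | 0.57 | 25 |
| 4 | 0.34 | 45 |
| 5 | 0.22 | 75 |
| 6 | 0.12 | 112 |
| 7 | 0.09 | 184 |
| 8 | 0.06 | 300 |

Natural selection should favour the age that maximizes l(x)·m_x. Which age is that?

8

Expected offspring if breeding at age x = l(x) × m_x:
  age 3: 0.57 × 25 = 14.250
  age 4: 0.34 × 45 = 15.300
  age 5: 0.22 × 75 = 16.500
  age 6: 0.12 × 112 = 13.440
  age 7: 0.09 × 184 = 16.560
  age 8: 0.06 × 300 = 18.000
Maximum at age 8 (18.000).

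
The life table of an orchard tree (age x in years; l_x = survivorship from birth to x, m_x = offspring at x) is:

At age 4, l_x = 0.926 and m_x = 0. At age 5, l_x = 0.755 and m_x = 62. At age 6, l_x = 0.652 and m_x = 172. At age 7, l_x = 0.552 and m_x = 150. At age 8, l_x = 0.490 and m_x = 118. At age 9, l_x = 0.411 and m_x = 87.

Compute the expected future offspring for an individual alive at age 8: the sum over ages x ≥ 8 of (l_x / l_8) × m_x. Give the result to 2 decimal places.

190.97

l_8 = 0.490. Conditional survival from age 8 to x is l_x / l_8.
  x=8: (0.490/0.490) × 118 = 118.0000
  x=9: (0.411/0.490) × 87 = 72.9735
Sum = 118.0000 + 72.9735 = 190.9735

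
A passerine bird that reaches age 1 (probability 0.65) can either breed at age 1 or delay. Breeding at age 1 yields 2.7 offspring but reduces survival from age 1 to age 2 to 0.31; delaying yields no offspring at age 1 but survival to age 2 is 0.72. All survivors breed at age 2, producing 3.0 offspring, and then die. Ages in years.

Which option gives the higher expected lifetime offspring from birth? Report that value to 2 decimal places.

2.36

breed at age 1: R₀ = 0.65 × (2.7 + 0.31 × 3.0) = 0.65 × 3.6300 = 2.3595
delay to age 2: R₀ = 0.65 × (0.72 × 3.0) = 0.65 × 2.1600 = 1.4040
Higher: breed at age 1 (2.3595).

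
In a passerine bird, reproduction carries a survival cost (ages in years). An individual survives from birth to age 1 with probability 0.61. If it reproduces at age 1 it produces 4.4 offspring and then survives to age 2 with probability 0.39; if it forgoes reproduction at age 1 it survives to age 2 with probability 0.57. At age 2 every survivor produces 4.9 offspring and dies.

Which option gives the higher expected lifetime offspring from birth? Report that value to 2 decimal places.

3.85

breed at age 1: R₀ = 0.61 × (4.4 + 0.39 × 4.9) = 0.61 × 6.3110 = 3.8497
delay to age 2: R₀ = 0.61 × (0.57 × 4.9) = 0.61 × 2.7930 = 1.7037
Higher: breed at age 1 (3.8497).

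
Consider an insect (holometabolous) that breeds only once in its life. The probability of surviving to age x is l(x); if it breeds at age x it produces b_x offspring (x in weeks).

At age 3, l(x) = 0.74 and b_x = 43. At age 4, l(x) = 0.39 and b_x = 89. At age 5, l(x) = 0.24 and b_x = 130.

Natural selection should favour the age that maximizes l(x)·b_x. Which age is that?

4

Expected offspring if breeding at age x = l(x) × b_x:
  age 3: 0.74 × 43 = 31.820
  age 4: 0.39 × 89 = 34.710
  age 5: 0.24 × 130 = 31.200
Maximum at age 4 (34.710).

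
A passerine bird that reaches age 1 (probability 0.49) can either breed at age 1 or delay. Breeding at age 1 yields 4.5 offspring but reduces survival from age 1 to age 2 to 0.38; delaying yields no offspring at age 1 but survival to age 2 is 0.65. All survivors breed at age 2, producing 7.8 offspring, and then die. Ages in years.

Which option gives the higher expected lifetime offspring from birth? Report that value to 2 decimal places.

3.66

breed at age 1: R₀ = 0.49 × (4.5 + 0.38 × 7.8) = 0.49 × 7.4640 = 3.6574
delay to age 2: R₀ = 0.49 × (0.65 × 7.8) = 0.49 × 5.0700 = 2.4843
Higher: breed at age 1 (3.6574).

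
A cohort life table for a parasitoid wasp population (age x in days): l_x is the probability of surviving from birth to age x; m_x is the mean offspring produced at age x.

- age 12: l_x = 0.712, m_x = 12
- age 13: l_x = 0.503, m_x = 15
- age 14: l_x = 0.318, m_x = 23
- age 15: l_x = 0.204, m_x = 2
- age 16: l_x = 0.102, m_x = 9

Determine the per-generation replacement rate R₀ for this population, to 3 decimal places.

R₀ = Σ l_x m_x:
  age 12: 0.712 × 12 = 8.5440
  age 13: 0.503 × 15 = 7.5450
  age 14: 0.318 × 23 = 7.3140
  age 15: 0.204 × 2 = 0.4080
  age 16: 0.102 × 9 = 0.9180
R₀ = 8.5440 + 7.5450 + 7.3140 + 0.4080 + 0.9180 = 24.7290

24.729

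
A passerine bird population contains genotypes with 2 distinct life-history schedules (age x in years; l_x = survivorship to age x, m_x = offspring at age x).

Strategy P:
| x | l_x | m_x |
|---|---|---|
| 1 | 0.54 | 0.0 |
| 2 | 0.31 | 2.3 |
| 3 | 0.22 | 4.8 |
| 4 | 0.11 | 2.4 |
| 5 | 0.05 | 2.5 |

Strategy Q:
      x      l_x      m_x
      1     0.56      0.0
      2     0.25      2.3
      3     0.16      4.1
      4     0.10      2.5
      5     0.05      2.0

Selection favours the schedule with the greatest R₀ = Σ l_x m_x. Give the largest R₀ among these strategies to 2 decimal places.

Strategy P: R₀ = 0.54×0.0 + 0.31×2.3 + 0.22×4.8 + 0.11×2.4 + 0.05×2.5 = 2.1580
Strategy Q: R₀ = 0.56×0.0 + 0.25×2.3 + 0.16×4.1 + 0.10×2.5 + 0.05×2.0 = 1.5810
Highest R₀: strategy P with 2.1580.

2.16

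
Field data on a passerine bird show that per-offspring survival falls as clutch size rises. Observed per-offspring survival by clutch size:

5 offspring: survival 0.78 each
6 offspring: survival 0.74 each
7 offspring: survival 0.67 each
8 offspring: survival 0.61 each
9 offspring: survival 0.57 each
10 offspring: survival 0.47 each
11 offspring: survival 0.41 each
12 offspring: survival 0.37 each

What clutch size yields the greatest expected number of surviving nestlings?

Expected surviving nestlings = c × s(c):
  c=5: 5 × 0.78 = 3.900
  c=6: 6 × 0.74 = 4.440
  c=7: 7 × 0.67 = 4.690
  c=8: 8 × 0.61 = 4.880
  c=9: 9 × 0.57 = 5.130
  c=10: 10 × 0.47 = 4.700
  c=11: 11 × 0.41 = 4.510
  c=12: 12 × 0.37 = 4.440
Maximum at c = 9 (5.130 surviving nestlings).

9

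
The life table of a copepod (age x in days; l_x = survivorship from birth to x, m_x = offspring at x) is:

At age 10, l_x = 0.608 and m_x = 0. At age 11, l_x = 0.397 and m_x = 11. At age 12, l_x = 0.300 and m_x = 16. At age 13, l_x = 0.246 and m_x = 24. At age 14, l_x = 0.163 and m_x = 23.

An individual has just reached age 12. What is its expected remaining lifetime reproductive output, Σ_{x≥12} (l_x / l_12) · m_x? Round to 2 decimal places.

48.18

l_12 = 0.300. Conditional survival from age 12 to x is l_x / l_12.
  x=12: (0.300/0.300) × 16 = 16.0000
  x=13: (0.246/0.300) × 24 = 19.6800
  x=14: (0.163/0.300) × 23 = 12.4967
Sum = 16.0000 + 19.6800 + 12.4967 = 48.1767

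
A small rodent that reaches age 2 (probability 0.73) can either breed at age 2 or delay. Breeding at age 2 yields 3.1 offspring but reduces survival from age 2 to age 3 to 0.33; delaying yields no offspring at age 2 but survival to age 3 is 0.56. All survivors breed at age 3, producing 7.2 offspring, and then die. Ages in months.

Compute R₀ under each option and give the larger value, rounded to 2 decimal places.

breed at age 2: R₀ = 0.73 × (3.1 + 0.33 × 7.2) = 0.73 × 5.4760 = 3.9975
delay to age 3: R₀ = 0.73 × (0.56 × 7.2) = 0.73 × 4.0320 = 2.9434
Higher: breed at age 2 (3.9975).

4.00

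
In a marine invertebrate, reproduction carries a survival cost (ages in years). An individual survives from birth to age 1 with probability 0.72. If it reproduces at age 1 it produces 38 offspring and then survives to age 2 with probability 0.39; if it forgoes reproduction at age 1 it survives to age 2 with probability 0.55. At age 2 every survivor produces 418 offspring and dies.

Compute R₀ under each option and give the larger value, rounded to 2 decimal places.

165.53

breed at age 1: R₀ = 0.72 × (38 + 0.39 × 418) = 0.72 × 201.0200 = 144.7344
delay to age 2: R₀ = 0.72 × (0.55 × 418) = 0.72 × 229.9000 = 165.5280
Higher: delay to age 2 (165.5280).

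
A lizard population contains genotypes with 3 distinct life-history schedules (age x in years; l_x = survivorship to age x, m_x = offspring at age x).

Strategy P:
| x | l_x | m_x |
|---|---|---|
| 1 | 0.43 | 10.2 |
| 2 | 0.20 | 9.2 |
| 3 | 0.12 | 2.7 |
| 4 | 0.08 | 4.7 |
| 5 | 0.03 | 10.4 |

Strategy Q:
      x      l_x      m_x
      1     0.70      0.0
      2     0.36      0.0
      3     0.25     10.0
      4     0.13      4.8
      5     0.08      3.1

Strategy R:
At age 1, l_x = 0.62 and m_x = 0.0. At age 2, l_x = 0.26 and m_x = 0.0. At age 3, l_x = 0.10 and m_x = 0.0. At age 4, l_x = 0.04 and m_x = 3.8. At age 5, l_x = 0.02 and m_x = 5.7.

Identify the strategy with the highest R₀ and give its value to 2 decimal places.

7.24

Strategy P: R₀ = 0.43×10.2 + 0.20×9.2 + 0.12×2.7 + 0.08×4.7 + 0.03×10.4 = 7.2380
Strategy Q: R₀ = 0.70×0.0 + 0.36×0.0 + 0.25×10.0 + 0.13×4.8 + 0.08×3.1 = 3.3720
Strategy R: R₀ = 0.62×0.0 + 0.26×0.0 + 0.10×0.0 + 0.04×3.8 + 0.02×5.7 = 0.2660
Highest R₀: strategy P with 7.2380.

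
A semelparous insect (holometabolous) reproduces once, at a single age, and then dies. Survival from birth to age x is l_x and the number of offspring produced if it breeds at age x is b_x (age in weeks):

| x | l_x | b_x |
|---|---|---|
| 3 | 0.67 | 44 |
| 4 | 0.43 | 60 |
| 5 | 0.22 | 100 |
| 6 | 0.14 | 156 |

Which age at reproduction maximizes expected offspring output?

Expected offspring if breeding at age x = l_x × b_x:
  age 3: 0.67 × 44 = 29.480
  age 4: 0.43 × 60 = 25.800
  age 5: 0.22 × 100 = 22.000
  age 6: 0.14 × 156 = 21.840
Maximum at age 3 (29.480).

3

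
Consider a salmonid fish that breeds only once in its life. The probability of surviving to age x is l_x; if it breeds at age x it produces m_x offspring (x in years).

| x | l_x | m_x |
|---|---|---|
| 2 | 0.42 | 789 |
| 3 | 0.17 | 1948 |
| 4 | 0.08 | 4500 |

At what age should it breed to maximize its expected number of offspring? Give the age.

Expected offspring if breeding at age x = l_x × m_x:
  age 2: 0.42 × 789 = 331.380
  age 3: 0.17 × 1948 = 331.160
  age 4: 0.08 × 4500 = 360.000
Maximum at age 4 (360.000).

4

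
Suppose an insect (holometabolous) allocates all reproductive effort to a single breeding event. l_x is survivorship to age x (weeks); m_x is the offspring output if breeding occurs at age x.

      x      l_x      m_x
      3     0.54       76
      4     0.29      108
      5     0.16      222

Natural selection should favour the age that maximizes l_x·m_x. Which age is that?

Expected offspring if breeding at age x = l_x × m_x:
  age 3: 0.54 × 76 = 41.040
  age 4: 0.29 × 108 = 31.320
  age 5: 0.16 × 222 = 35.520
Maximum at age 3 (41.040).

3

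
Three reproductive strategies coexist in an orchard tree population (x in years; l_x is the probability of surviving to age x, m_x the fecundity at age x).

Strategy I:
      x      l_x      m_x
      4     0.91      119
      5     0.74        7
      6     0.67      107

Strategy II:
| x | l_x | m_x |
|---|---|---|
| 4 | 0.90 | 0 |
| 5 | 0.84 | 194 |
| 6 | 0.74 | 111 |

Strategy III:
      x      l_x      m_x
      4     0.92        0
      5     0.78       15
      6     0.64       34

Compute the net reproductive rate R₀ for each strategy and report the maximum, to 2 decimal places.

245.10

Strategy I: R₀ = 0.91×119 + 0.74×7 + 0.67×107 = 185.1600
Strategy II: R₀ = 0.90×0 + 0.84×194 + 0.74×111 = 245.1000
Strategy III: R₀ = 0.92×0 + 0.78×15 + 0.64×34 = 33.4600
Highest R₀: strategy II with 245.1000.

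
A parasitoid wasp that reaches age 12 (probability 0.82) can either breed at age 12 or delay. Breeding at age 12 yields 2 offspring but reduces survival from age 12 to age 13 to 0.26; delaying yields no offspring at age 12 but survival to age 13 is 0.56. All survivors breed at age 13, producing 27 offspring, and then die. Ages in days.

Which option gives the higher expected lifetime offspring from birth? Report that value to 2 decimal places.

breed at age 12: R₀ = 0.82 × (2 + 0.26 × 27) = 0.82 × 9.0200 = 7.3964
delay to age 13: R₀ = 0.82 × (0.56 × 27) = 0.82 × 15.1200 = 12.3984
Higher: delay to age 13 (12.3984).

12.40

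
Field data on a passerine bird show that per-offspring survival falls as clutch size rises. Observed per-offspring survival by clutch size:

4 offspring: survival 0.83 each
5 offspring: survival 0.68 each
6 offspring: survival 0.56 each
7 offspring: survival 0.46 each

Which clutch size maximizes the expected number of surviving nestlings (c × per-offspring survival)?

Expected surviving nestlings = c × s(c):
  c=4: 4 × 0.83 = 3.320
  c=5: 5 × 0.68 = 3.400
  c=6: 6 × 0.56 = 3.360
  c=7: 7 × 0.46 = 3.220
Maximum at c = 5 (3.400 surviving nestlings).

5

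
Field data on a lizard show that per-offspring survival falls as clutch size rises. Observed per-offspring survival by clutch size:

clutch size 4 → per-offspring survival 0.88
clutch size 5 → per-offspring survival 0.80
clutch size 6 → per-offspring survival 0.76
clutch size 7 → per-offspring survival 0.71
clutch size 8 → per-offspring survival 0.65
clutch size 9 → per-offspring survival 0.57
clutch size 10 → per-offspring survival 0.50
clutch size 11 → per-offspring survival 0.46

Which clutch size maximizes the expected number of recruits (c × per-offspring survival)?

8

Expected recruits = c × s(c):
  c=4: 4 × 0.88 = 3.520
  c=5: 5 × 0.80 = 4.000
  c=6: 6 × 0.76 = 4.560
  c=7: 7 × 0.71 = 4.970
  c=8: 8 × 0.65 = 5.200
  c=9: 9 × 0.57 = 5.130
  c=10: 10 × 0.50 = 5.000
  c=11: 11 × 0.46 = 5.060
Maximum at c = 8 (5.200 recruits).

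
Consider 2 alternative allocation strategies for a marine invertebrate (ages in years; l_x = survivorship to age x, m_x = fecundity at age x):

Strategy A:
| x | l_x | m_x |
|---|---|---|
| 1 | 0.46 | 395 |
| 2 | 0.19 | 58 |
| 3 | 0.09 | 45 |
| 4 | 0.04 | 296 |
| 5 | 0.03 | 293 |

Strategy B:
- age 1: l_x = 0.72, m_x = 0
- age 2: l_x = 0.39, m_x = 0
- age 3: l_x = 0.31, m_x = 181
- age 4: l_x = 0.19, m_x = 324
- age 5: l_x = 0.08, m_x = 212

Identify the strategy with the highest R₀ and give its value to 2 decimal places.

217.40

Strategy A: R₀ = 0.46×395 + 0.19×58 + 0.09×45 + 0.04×296 + 0.03×293 = 217.4000
Strategy B: R₀ = 0.72×0 + 0.39×0 + 0.31×181 + 0.19×324 + 0.08×212 = 134.6300
Highest R₀: strategy A with 217.4000.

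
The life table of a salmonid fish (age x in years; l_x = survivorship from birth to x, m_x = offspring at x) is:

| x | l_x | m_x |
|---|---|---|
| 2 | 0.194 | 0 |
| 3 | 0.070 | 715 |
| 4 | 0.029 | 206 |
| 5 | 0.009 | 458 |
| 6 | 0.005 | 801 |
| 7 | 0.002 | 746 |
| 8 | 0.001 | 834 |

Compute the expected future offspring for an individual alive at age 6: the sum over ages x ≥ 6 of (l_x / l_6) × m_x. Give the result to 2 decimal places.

l_6 = 0.005. Conditional survival from age 6 to x is l_x / l_6.
  x=6: (0.005/0.005) × 801 = 801.0000
  x=7: (0.002/0.005) × 746 = 298.4000
  x=8: (0.001/0.005) × 834 = 166.8000
Sum = 801.0000 + 298.4000 + 166.8000 = 1266.2000

1266.20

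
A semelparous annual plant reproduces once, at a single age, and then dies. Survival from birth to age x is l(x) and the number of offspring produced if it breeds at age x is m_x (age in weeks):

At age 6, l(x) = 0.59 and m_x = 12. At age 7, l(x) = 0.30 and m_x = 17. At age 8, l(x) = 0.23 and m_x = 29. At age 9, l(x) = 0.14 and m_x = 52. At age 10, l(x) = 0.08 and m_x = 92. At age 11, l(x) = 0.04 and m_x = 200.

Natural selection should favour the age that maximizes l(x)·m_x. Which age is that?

11

Expected offspring if breeding at age x = l(x) × m_x:
  age 6: 0.59 × 12 = 7.080
  age 7: 0.30 × 17 = 5.100
  age 8: 0.23 × 29 = 6.670
  age 9: 0.14 × 52 = 7.280
  age 10: 0.08 × 92 = 7.360
  age 11: 0.04 × 200 = 8.000
Maximum at age 11 (8.000).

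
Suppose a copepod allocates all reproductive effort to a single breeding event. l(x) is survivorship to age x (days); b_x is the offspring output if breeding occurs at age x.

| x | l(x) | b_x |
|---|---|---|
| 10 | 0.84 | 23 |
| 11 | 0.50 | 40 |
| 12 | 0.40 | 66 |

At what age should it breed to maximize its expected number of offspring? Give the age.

Expected offspring if breeding at age x = l(x) × b_x:
  age 10: 0.84 × 23 = 19.320
  age 11: 0.50 × 40 = 20.000
  age 12: 0.40 × 66 = 26.400
Maximum at age 12 (26.400).

12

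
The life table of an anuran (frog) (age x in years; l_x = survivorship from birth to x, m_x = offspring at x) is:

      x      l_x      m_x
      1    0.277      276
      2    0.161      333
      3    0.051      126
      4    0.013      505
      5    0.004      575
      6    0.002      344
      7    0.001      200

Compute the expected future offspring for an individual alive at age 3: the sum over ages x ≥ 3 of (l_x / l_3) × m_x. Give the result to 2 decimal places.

l_3 = 0.051. Conditional survival from age 3 to x is l_x / l_3.
  x=3: (0.051/0.051) × 126 = 126.0000
  x=4: (0.013/0.051) × 505 = 128.7255
  x=5: (0.004/0.051) × 575 = 45.0980
  x=6: (0.002/0.051) × 344 = 13.4902
  x=7: (0.001/0.051) × 200 = 3.9216
Sum = 126.0000 + 128.7255 + 45.0980 + 13.4902 + 3.9216 = 317.2353

317.24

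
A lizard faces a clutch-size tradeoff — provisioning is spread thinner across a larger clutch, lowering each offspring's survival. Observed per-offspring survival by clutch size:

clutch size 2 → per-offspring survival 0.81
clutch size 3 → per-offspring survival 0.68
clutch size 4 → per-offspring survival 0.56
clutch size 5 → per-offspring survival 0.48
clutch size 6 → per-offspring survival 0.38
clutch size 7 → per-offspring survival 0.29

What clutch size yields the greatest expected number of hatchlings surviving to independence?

5

Expected hatchlings surviving to independence = c × s(c):
  c=2: 2 × 0.81 = 1.620
  c=3: 3 × 0.68 = 2.040
  c=4: 4 × 0.56 = 2.240
  c=5: 5 × 0.48 = 2.400
  c=6: 6 × 0.38 = 2.280
  c=7: 7 × 0.29 = 2.030
Maximum at c = 5 (2.400 hatchlings surviving to independence).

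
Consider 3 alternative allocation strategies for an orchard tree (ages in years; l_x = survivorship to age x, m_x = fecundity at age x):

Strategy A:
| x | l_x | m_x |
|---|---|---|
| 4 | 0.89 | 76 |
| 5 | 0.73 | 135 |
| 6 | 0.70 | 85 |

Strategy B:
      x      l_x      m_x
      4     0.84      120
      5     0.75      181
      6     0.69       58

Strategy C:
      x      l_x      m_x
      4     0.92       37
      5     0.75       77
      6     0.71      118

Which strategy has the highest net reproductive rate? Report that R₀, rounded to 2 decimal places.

276.57

Strategy A: R₀ = 0.89×76 + 0.73×135 + 0.70×85 = 225.6900
Strategy B: R₀ = 0.84×120 + 0.75×181 + 0.69×58 = 276.5700
Strategy C: R₀ = 0.92×37 + 0.75×77 + 0.71×118 = 175.5700
Highest R₀: strategy B with 276.5700.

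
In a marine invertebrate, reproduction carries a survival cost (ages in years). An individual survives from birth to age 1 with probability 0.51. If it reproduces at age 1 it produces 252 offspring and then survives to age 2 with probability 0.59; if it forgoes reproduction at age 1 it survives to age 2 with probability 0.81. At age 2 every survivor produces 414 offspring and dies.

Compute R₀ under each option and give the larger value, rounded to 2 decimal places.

253.09

breed at age 1: R₀ = 0.51 × (252 + 0.59 × 414) = 0.51 × 496.2600 = 253.0926
delay to age 2: R₀ = 0.51 × (0.81 × 414) = 0.51 × 335.3400 = 171.0234
Higher: breed at age 1 (253.0926).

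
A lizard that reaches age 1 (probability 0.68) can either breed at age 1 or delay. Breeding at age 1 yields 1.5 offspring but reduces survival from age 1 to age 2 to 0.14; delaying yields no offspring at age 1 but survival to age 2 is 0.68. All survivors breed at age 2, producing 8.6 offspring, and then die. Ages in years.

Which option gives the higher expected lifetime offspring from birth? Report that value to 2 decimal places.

breed at age 1: R₀ = 0.68 × (1.5 + 0.14 × 8.6) = 0.68 × 2.7040 = 1.8387
delay to age 2: R₀ = 0.68 × (0.68 × 8.6) = 0.68 × 5.8480 = 3.9766
Higher: delay to age 2 (3.9766).

3.98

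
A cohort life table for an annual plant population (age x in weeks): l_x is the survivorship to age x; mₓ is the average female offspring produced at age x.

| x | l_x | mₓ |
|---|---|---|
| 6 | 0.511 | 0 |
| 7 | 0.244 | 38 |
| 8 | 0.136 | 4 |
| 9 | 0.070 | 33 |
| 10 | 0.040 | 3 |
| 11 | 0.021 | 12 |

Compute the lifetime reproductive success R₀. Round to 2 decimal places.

12.50

R₀ = Σ l_x mₓ:
  age 6: 0.511 × 0 = 0.0000
  age 7: 0.244 × 38 = 9.2720
  age 8: 0.136 × 4 = 0.5440
  age 9: 0.070 × 33 = 2.3100
  age 10: 0.040 × 3 = 0.1200
  age 11: 0.021 × 12 = 0.2520
R₀ = 0.0000 + 9.2720 + 0.5440 + 2.3100 + 0.1200 + 0.2520 = 12.4980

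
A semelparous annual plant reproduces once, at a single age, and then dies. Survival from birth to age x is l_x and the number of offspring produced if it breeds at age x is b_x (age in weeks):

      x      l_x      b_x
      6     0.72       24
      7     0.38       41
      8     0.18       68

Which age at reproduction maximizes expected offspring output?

6

Expected offspring if breeding at age x = l_x × b_x:
  age 6: 0.72 × 24 = 17.280
  age 7: 0.38 × 41 = 15.580
  age 8: 0.18 × 68 = 12.240
Maximum at age 6 (17.280).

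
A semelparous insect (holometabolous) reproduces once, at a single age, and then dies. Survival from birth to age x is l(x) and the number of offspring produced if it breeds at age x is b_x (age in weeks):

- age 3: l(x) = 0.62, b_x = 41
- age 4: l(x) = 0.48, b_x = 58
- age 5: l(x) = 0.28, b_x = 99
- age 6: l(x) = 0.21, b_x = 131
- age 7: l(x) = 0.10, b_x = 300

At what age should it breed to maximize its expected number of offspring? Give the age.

7

Expected offspring if breeding at age x = l(x) × b_x:
  age 3: 0.62 × 41 = 25.420
  age 4: 0.48 × 58 = 27.840
  age 5: 0.28 × 99 = 27.720
  age 6: 0.21 × 131 = 27.510
  age 7: 0.10 × 300 = 30.000
Maximum at age 7 (30.000).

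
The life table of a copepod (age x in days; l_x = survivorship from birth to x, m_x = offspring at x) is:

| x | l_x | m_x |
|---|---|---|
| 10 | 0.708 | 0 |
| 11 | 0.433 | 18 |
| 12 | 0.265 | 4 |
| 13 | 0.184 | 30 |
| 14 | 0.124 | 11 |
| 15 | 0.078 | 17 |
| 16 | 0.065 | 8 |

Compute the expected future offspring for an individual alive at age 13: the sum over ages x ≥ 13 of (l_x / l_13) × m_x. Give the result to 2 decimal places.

47.45

l_13 = 0.184. Conditional survival from age 13 to x is l_x / l_13.
  x=13: (0.184/0.184) × 30 = 30.0000
  x=14: (0.124/0.184) × 11 = 7.4130
  x=15: (0.078/0.184) × 17 = 7.2065
  x=16: (0.065/0.184) × 8 = 2.8261
Sum = 30.0000 + 7.4130 + 7.2065 + 2.8261 = 47.4457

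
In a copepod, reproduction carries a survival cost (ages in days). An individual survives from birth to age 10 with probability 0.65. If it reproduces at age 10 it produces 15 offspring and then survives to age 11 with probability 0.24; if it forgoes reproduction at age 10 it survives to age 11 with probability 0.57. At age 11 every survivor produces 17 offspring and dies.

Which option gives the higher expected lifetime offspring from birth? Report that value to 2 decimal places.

breed at age 10: R₀ = 0.65 × (15 + 0.24 × 17) = 0.65 × 19.0800 = 12.4020
delay to age 11: R₀ = 0.65 × (0.57 × 17) = 0.65 × 9.6900 = 6.2985
Higher: breed at age 10 (12.4020).

12.40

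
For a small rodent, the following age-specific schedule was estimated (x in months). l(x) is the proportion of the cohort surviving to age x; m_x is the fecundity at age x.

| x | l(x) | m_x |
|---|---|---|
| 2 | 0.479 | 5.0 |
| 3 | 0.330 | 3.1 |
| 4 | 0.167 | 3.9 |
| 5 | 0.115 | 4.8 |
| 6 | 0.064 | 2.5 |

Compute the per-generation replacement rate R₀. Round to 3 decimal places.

R₀ = Σ l(x) m_x:
  age 2: 0.479 × 5.0 = 2.3950
  age 3: 0.330 × 3.1 = 1.0230
  age 4: 0.167 × 3.9 = 0.6513
  age 5: 0.115 × 4.8 = 0.5520
  age 6: 0.064 × 2.5 = 0.1600
R₀ = 2.3950 + 1.0230 + 0.6513 + 0.5520 + 0.1600 = 4.7813

4.781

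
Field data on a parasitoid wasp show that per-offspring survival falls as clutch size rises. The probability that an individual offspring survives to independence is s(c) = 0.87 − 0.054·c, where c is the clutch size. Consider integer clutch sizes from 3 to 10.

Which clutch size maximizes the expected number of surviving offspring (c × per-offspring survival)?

Expected surviving offspring = c × s(c):
  c=3: 3 × 0.708 = 2.124
  c=4: 4 × 0.654 = 2.616
  c=5: 5 × 0.600 = 3.000
  c=6: 6 × 0.546 = 3.276
  c=7: 7 × 0.492 = 3.444
  c=8: 8 × 0.438 = 3.504
  c=9: 9 × 0.384 = 3.456
  c=10: 10 × 0.330 = 3.300
Maximum at c = 8 (3.504 surviving offspring).

8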